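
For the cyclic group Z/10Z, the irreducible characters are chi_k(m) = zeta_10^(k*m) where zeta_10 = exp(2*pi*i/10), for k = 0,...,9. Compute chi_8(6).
chi_8(6) = zeta_10^48 = exp(-2*I*pi/5)

Justification: chi_8(6) = zeta_10^(8*6) = zeta_10^48. Since zeta_10^10 = 1, this equals zeta_10^8 = exp(2*pi*i*8/10) = exp(-2*I*pi/5).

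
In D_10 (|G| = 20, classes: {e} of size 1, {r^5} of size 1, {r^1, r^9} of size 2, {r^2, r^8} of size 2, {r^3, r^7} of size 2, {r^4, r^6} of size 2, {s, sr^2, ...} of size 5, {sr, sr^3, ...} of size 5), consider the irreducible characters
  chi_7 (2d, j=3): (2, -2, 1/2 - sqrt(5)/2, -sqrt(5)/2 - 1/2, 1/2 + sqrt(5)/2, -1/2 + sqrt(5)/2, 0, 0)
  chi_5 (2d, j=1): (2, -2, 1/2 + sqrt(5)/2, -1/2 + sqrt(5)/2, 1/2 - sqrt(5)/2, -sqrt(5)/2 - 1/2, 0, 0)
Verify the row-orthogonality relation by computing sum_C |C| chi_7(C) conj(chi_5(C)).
Sum = 0; so <chi_7, chi_5> = 0 (distinct irreducibles are orthogonal).

Argument: Compute term by term over conjugacy classes (|C| * chi_7(C) * conj(chi_5(C))):
  1*(2)*conj(2) + 1*(-2)*conj(-2) + 2*(1/2 - sqrt(5)/2)*conj(1/2 + sqrt(5)/2) + 2*(-sqrt(5)/2 - 1/2)*conj(-1/2 + sqrt(5)/2) + 2*(1/2 + sqrt(5)/2)*conj(1/2 - sqrt(5)/2) + 2*(-1/2 + sqrt(5)/2)*conj(-sqrt(5)/2 - 1/2) + 5*(0)*conj(0) + 5*(0)*conj(0)
  = (4) + (4) + (-2) + (-2) + (-2) + (-2) + (0) + (0)
  = 0.
Dividing by |G| = 20 gives 0/20 = 0, matching the row-orthogonality relation <chi_7, chi_5> = [chi_7 = chi_5].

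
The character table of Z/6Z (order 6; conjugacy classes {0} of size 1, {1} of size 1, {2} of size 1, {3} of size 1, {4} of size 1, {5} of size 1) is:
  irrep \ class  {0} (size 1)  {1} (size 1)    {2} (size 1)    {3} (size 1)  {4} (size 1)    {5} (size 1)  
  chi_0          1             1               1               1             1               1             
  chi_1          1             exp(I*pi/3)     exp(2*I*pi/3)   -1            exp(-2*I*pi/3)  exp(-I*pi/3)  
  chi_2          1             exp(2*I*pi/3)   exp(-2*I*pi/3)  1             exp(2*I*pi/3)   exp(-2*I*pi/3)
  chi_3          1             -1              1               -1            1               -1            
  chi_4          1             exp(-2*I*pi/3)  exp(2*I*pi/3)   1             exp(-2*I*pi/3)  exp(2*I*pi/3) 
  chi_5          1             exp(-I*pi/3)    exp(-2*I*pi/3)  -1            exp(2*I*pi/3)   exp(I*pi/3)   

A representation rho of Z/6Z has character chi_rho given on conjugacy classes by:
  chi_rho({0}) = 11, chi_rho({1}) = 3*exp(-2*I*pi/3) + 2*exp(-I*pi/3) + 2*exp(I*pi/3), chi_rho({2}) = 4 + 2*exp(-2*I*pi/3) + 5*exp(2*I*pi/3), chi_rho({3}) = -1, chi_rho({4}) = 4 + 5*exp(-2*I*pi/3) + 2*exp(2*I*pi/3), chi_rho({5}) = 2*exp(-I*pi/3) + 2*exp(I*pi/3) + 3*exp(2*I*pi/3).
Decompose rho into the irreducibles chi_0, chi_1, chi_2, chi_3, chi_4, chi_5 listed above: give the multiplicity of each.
Multiplicities: chi_0: 2, chi_1: 2, chi_2: 0, chi_3: 2, chi_4: 3, chi_5: 2.

Working: Use <chi_rho, chi> = (1/|G|) sum_C |C| * chi_rho(C) * conj(chi(C)) with |G| = 6 for each irreducible chi in the table:
  <chi_rho, chi_0> = (1/6)[1*(11)*conj(1) + 1*(3*exp(-2*I*pi/3) + 2*exp(-I*pi/3) + 2*exp(I*pi/3))*conj(1) + 1*(4 + 2*exp(-2*I*pi/3) + 5*exp(2*I*pi/3))*conj(1) + 1*(-1)*conj(1) + 1*(4 + 5*exp(-2*I*pi/3) + 2*exp(2*I*pi/3))*conj(1) + 1*(2*exp(-I*pi/3) + 2*exp(I*pi/3) + 3*exp(2*I*pi/3))*conj(1)]
      = (1/6)[(11) + (3*exp(-2*I*pi/3) + 2*exp(-I*pi/3) + 2*exp(I*pi/3)) + (4 + 2*exp(-2*I*pi/3) + 5*exp(2*I*pi/3)) + (-1) + (4 + 5*exp(-2*I*pi/3) + 2*exp(2*I*pi/3)) + (2*exp(-I*pi/3) + 2*exp(I*pi/3) + 3*exp(2*I*pi/3))] = 12/6 = 2
  <chi_rho, chi_1> = (1/6)[1*(11)*conj(1) + 1*(3*exp(-2*I*pi/3) + 2*exp(-I*pi/3) + 2*exp(I*pi/3))*conj(exp(I*pi/3)) + 1*(4 + 2*exp(-2*I*pi/3) + 5*exp(2*I*pi/3))*conj(exp(2*I*pi/3)) + 1*(-1)*conj(-1) + 1*(4 + 5*exp(-2*I*pi/3) + 2*exp(2*I*pi/3))*conj(exp(-2*I*pi/3)) + 1*(2*exp(-I*pi/3) + 2*exp(I*pi/3) + 3*exp(2*I*pi/3))*conj(exp(-I*pi/3))]
      = (1/6)[(11) + (-1 + 2*exp(-2*I*pi/3)) + (5 + 4*exp(-2*I*pi/3) + 2*exp(2*I*pi/3)) + (1) + (5 + 2*exp(-2*I*pi/3) + 4*exp(2*I*pi/3)) + (-1 + 2*exp(2*I*pi/3))] = 12/6 = 2
  <chi_rho, chi_2> = (1/6)[1*(11)*conj(1) + 1*(3*exp(-2*I*pi/3) + 2*exp(-I*pi/3) + 2*exp(I*pi/3))*conj(exp(2*I*pi/3)) + 1*(4 + 2*exp(-2*I*pi/3) + 5*exp(2*I*pi/3))*conj(exp(-2*I*pi/3)) + 1*(-1)*conj(1) + 1*(4 + 5*exp(-2*I*pi/3) + 2*exp(2*I*pi/3))*conj(exp(2*I*pi/3)) + 1*(2*exp(-I*pi/3) + 2*exp(I*pi/3) + 3*exp(2*I*pi/3))*conj(exp(-2*I*pi/3))]
      = (1/6)[(11) + (-2 + 2*exp(-I*pi/3) + 3*exp(2*I*pi/3)) + (2 + 5*exp(-2*I*pi/3) + 4*exp(2*I*pi/3)) + (-1) + (2 + 4*exp(-2*I*pi/3) + 5*exp(2*I*pi/3)) + (-2 + 3*exp(-2*I*pi/3) + 2*exp(I*pi/3))] = 0/6 = 0
  <chi_rho, chi_3> = (1/6)[1*(11)*conj(1) + 1*(3*exp(-2*I*pi/3) + 2*exp(-I*pi/3) + 2*exp(I*pi/3))*conj(-1) + 1*(4 + 2*exp(-2*I*pi/3) + 5*exp(2*I*pi/3))*conj(1) + 1*(-1)*conj(-1) + 1*(4 + 5*exp(-2*I*pi/3) + 2*exp(2*I*pi/3))*conj(1) + 1*(2*exp(-I*pi/3) + 2*exp(I*pi/3) + 3*exp(2*I*pi/3))*conj(-1)]
      = (1/6)[(11) + (-2*exp(I*pi/3) - 2*exp(-I*pi/3) - 3*exp(-2*I*pi/3)) + (4 + 2*exp(-2*I*pi/3) + 5*exp(2*I*pi/3)) + (1) + (4 + 5*exp(-2*I*pi/3) + 2*exp(2*I*pi/3)) + (-3*exp(2*I*pi/3) - 2*exp(I*pi/3) - 2*exp(-I*pi/3))] = 12/6 = 2
  <chi_rho, chi_4> = (1/6)[1*(11)*conj(1) + 1*(3*exp(-2*I*pi/3) + 2*exp(-I*pi/3) + 2*exp(I*pi/3))*conj(exp(-2*I*pi/3)) + 1*(4 + 2*exp(-2*I*pi/3) + 5*exp(2*I*pi/3))*conj(exp(2*I*pi/3)) + 1*(-1)*conj(1) + 1*(4 + 5*exp(-2*I*pi/3) + 2*exp(2*I*pi/3))*conj(exp(-2*I*pi/3)) + 1*(2*exp(-I*pi/3) + 2*exp(I*pi/3) + 3*exp(2*I*pi/3))*conj(exp(2*I*pi/3))]
      = (1/6)[(11) + (1 + 2*exp(I*pi/3)) + (5 + 4*exp(-2*I*pi/3) + 2*exp(2*I*pi/3)) + (-1) + (5 + 2*exp(-2*I*pi/3) + 4*exp(2*I*pi/3)) + (1 + 2*exp(-I*pi/3))] = 18/6 = 3
  <chi_rho, chi_5> = (1/6)[1*(11)*conj(1) + 1*(3*exp(-2*I*pi/3) + 2*exp(-I*pi/3) + 2*exp(I*pi/3))*conj(exp(-I*pi/3)) + 1*(4 + 2*exp(-2*I*pi/3) + 5*exp(2*I*pi/3))*conj(exp(-2*I*pi/3)) + 1*(-1)*conj(-1) + 1*(4 + 5*exp(-2*I*pi/3) + 2*exp(2*I*pi/3))*conj(exp(2*I*pi/3)) + 1*(2*exp(-I*pi/3) + 2*exp(I*pi/3) + 3*exp(2*I*pi/3))*conj(exp(I*pi/3))]
      = (1/6)[(11) + (2 + 3*exp(-I*pi/3) + 2*exp(2*I*pi/3)) + (2 + 5*exp(-2*I*pi/3) + 4*exp(2*I*pi/3)) + (1) + (2 + 4*exp(-2*I*pi/3) + 5*exp(2*I*pi/3)) + (2 + 2*exp(-2*I*pi/3) + 3*exp(I*pi/3))] = 12/6 = 2
(Exp terms are combined using exp(i*s)*conj(exp(i*t)) = exp(i*(s-t)), and sums of them are collapsed using the identity that for every m > 1 the m distinct m-th roots of unity sum to 0, e.g. 1 + exp(2*I*pi/3) + exp(-2*I*pi/3) = 0.)
Dimension check: dim(rho) = sum (mult * dim) = 2*1 + 2*1 + 0*1 + 2*1 + 3*1 + 2*1 = 11 = chi_rho(e) = 11.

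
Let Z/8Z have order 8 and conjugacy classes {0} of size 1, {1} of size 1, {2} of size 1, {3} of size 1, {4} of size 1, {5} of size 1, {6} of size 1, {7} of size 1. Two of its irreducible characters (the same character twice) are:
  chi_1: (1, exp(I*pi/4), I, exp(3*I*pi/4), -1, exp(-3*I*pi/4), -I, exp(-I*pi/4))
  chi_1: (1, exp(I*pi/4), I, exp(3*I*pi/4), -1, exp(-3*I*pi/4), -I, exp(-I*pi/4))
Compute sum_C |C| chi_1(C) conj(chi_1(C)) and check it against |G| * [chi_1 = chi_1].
Sum = 8 = |G| = 8; so <chi_1, chi_1> = 1 (norm-1 confirms irreducibility).

Reasoning: Compute term by term over conjugacy classes (|C| * chi_1(C) * conj(chi_1(C))):
  1*(1)*conj(1) + 1*(exp(I*pi/4))*conj(exp(I*pi/4)) + 1*(I)*conj(I) + 1*(exp(3*I*pi/4))*conj(exp(3*I*pi/4)) + 1*(-1)*conj(-1) + 1*(exp(-3*I*pi/4))*conj(exp(-3*I*pi/4)) + 1*(-I)*conj(-I) + 1*(exp(-I*pi/4))*conj(exp(-I*pi/4))
  = (1) + (1) + (1) + (1) + (1) + (1) + (1) + (1)
  = 8.
(Exp terms are combined using exp(i*s)*conj(exp(i*t)) = exp(i*(s-t)), and sums of them are collapsed using the identity that for every m > 1 the m distinct m-th roots of unity sum to 0, e.g. 1 + exp(2*I*pi/3) + exp(-2*I*pi/3) = 0.)
Dividing by |G| = 8 gives 8/8 = 1, matching the row-orthogonality relation <chi_1, chi_1> = [chi_1 = chi_1].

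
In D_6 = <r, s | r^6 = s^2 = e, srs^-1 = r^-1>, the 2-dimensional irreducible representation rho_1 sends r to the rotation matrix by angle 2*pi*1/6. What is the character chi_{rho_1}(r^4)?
chi_{rho_1}(r^4) = 2*cos(2*pi*1*4/6) = -1

Argument: rho_1(r^4) is rotation by angle 2*pi*1*4/6, whose trace is 2*cos(2*pi*1*4/6) = -1.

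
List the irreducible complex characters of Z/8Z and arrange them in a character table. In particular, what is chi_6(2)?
Character table of Z/8Z (irreps indexed chi_0,...,chi_7 with chi_k(m) = zeta_8^(k*m), zeta_8 = exp(2*pi*i/8)):
  irrep \ class  {0} (size 1)  {1} (size 1)    {2} (size 1)  {3} (size 1)    {4} (size 1)  {5} (size 1)    {6} (size 1)  {7} (size 1)  
  chi_0          1             1               1             1               1             1               1             1             
  chi_1          1             exp(I*pi/4)     I             exp(3*I*pi/4)   -1            exp(-3*I*pi/4)  -I            exp(-I*pi/4)  
  chi_2          1             I               -1            -I              1             I               -1            -I            
  chi_3          1             exp(3*I*pi/4)   -I            exp(I*pi/4)     -1            exp(-I*pi/4)    I             exp(-3*I*pi/4)
  chi_4          1             -1              1             -1              1             -1              1             -1            
  chi_5          1             exp(-3*I*pi/4)  I             exp(-I*pi/4)    -1            exp(I*pi/4)     -I            exp(3*I*pi/4) 
  chi_6          1             -I              -1            I               1             -I              -1            I             
  chi_7          1             exp(-I*pi/4)    -I            exp(-3*I*pi/4)  -1            exp(3*I*pi/4)   I             exp(I*pi/4)   

Spot check: chi_6(2) = zeta_8^(6*2) = zeta_8^12 = -1.

Working: Z/8Z is abelian, so all 8 irreducible complex representations are 1-dimensional. They are given by chi_k(m) = zeta_8^(k*m) for k = 0,...,7. Row orthogonality: sum_m chi_k(m) conj(chi_l(m)) = 8 * [k = l].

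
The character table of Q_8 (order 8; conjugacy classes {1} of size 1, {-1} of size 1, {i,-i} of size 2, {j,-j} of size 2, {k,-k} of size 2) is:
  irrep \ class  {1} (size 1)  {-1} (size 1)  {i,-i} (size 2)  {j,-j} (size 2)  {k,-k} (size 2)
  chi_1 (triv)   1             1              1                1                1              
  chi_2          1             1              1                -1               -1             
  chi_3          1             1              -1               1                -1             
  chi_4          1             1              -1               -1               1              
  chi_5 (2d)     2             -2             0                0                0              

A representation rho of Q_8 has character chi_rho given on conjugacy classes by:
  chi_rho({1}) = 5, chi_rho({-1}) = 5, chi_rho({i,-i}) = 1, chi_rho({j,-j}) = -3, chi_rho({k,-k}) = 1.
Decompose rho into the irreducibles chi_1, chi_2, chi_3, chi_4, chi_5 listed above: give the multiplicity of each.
Multiplicities: chi_1: 1, chi_2: 2, chi_3: 0, chi_4: 2, chi_5: 0.

Solution. Use <chi_rho, chi> = (1/|G|) sum_C |C| * chi_rho(C) * conj(chi(C)) with |G| = 8 for each irreducible chi in the table:
  <chi_rho, chi_1> = (1/8)[1*(5)*conj(1) + 1*(5)*conj(1) + 2*(1)*conj(1) + 2*(-3)*conj(1) + 2*(1)*conj(1)]
      = (1/8)[(5) + (5) + (2) + (-6) + (2)] = 8/8 = 1
  <chi_rho, chi_2> = (1/8)[1*(5)*conj(1) + 1*(5)*conj(1) + 2*(1)*conj(1) + 2*(-3)*conj(-1) + 2*(1)*conj(-1)]
      = (1/8)[(5) + (5) + (2) + (6) + (-2)] = 16/8 = 2
  <chi_rho, chi_3> = (1/8)[1*(5)*conj(1) + 1*(5)*conj(1) + 2*(1)*conj(-1) + 2*(-3)*conj(1) + 2*(1)*conj(-1)]
      = (1/8)[(5) + (5) + (-2) + (-6) + (-2)] = 0/8 = 0
  <chi_rho, chi_4> = (1/8)[1*(5)*conj(1) + 1*(5)*conj(1) + 2*(1)*conj(-1) + 2*(-3)*conj(-1) + 2*(1)*conj(1)]
      = (1/8)[(5) + (5) + (-2) + (6) + (2)] = 16/8 = 2
  <chi_rho, chi_5> = (1/8)[1*(5)*conj(2) + 1*(5)*conj(-2) + 2*(1)*conj(0) + 2*(-3)*conj(0) + 2*(1)*conj(0)]
      = (1/8)[(10) + (-10) + (0) + (0) + (0)] = 0/8 = 0
Dimension check: dim(rho) = sum (mult * dim) = 1*1 + 2*1 + 0*1 + 2*1 + 0*2 = 5 = chi_rho(e) = 5.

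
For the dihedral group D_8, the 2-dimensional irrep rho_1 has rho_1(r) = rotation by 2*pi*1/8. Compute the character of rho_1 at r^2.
chi_{rho_1}(r^2) = 2*cos(2*pi*1*2/8) = 0

Details: rho_1(r^2) is rotation by angle 2*pi*1*2/8, whose trace is 2*cos(2*pi*1*2/8) = 0.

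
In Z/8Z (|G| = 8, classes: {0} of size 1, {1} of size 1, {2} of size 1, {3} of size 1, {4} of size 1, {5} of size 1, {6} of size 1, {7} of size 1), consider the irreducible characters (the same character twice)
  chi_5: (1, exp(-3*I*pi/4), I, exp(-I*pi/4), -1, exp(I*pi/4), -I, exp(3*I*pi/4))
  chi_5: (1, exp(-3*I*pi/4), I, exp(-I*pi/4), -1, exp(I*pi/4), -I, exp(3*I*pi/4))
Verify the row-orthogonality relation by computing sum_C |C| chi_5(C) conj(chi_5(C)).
Sum = 8 = |G| = 8; so <chi_5, chi_5> = 1 (norm-1 confirms irreducibility).

Derivation: Compute term by term over conjugacy classes (|C| * chi_5(C) * conj(chi_5(C))):
  1*(1)*conj(1) + 1*(exp(-3*I*pi/4))*conj(exp(-3*I*pi/4)) + 1*(I)*conj(I) + 1*(exp(-I*pi/4))*conj(exp(-I*pi/4)) + 1*(-1)*conj(-1) + 1*(exp(I*pi/4))*conj(exp(I*pi/4)) + 1*(-I)*conj(-I) + 1*(exp(3*I*pi/4))*conj(exp(3*I*pi/4))
  = (1) + (1) + (1) + (1) + (1) + (1) + (1) + (1)
  = 8.
(Exp terms are combined using exp(i*s)*conj(exp(i*t)) = exp(i*(s-t)), and sums of them are collapsed using the identity that for every m > 1 the m distinct m-th roots of unity sum to 0, e.g. 1 + exp(2*I*pi/3) + exp(-2*I*pi/3) = 0.)
Dividing by |G| = 8 gives 8/8 = 1, matching the row-orthogonality relation <chi_5, chi_5> = [chi_5 = chi_5].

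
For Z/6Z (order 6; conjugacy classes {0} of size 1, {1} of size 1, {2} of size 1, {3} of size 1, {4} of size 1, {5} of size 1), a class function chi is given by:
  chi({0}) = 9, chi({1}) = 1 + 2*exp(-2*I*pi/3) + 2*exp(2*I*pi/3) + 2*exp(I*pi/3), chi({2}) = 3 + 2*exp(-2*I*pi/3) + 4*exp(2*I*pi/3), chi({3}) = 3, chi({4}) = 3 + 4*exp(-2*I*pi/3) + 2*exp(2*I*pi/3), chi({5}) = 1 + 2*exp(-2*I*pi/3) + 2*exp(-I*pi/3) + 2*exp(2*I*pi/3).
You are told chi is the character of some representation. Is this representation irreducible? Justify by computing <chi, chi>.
Not irreducible (reducible): <chi, chi> = 17 > 1.

Explanation: <chi, chi> = (1/|G|) sum_C |C| * |chi(C)|^2 = (1/6)[1*|9|^2 + 1*|1 + 2*exp(-2*I*pi/3) + 2*exp(2*I*pi/3) + 2*exp(I*pi/3)|^2 + 1*|3 + 2*exp(-2*I*pi/3) + 4*exp(2*I*pi/3)|^2 + 1*|3|^2 + 1*|3 + 4*exp(-2*I*pi/3) + 2*exp(2*I*pi/3)|^2 + 1*|1 + 2*exp(-2*I*pi/3) + 2*exp(-I*pi/3) + 2*exp(2*I*pi/3)|^2]
  = (1/6)[(81) + (3) + (3) + (9) + (3) + (3)] = 102/6 = 17.
(Exp terms are combined using exp(i*s)*conj(exp(i*t)) = exp(i*(s-t)), and sums of them are collapsed using the identity that for every m > 1 the m distinct m-th roots of unity sum to 0, e.g. 1 + exp(2*I*pi/3) + exp(-2*I*pi/3) = 0.)
A character is irreducible iff <chi, chi> = 1, so this representation is reducible.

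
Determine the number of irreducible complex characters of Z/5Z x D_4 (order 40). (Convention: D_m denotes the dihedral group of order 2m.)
25

Justification: The number of irreducible complex representations of a finite group equals its number of conjugacy classes. For a direct product, #classes(G x H) = #classes(G) * #classes(H). Z/5Z has 5 classes (abelian), D_4 has 5 classes, so 5 * 5 = 25, so Z/5Z x D_4 (order 40) has exactly 25 irreducible complex representations.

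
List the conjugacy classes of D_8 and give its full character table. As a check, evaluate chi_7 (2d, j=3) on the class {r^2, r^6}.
Conjugacy classes: {e} of size 1, {r^4} of size 1, {r^1, r^7} of size 2, {r^2, r^6} of size 2, {r^3, r^5} of size 2, {s, sr^2, ...} of size 4, {sr, sr^3, ...} of size 4.
Character table:
  irrep \ class              {e} (size 1)  {r^4} (size 1)  {r^1, r^7} (size 2)  {r^2, r^6} (size 2)  {r^3, r^5} (size 2)  {s, sr^2, ...} (size 4)  {sr, sr^3, ...} (size 4)
  chi_1 (triv)               1             1               1                    1                    1                    1                        1                       
  chi_2 (sign: r->1, s->-1)  1             1               1                    1                    1                    -1                       -1                      
  chi_3 (r->-1, s->1)        1             1               -1                   1                    -1                   1                        -1                      
  chi_4 (r->-1, s->-1)       1             1               -1                   1                    -1                   -1                       1                       
  chi_5 (2d, j=1)            2             -2              sqrt(2)              0                    -sqrt(2)             0                        0                       
  chi_6 (2d, j=2)            2             2               0                    -2                   0                    0                        0                       
  chi_7 (2d, j=3)            2             -2              -sqrt(2)             0                    sqrt(2)              0                        0                       

Spot check: chi_7 (2d, j=3) on {r^2, r^6} = 0.

Derivation: D_8 has order 2*8 = 16 with 7 conjugacy classes, hence 7 irreducibles. Sum of squared dims 1 + 1 + 1 + 1 + 4 + 4 + 4 = 16 = |G|. Linear characters come from the abelianisation; the 2-dimensional irreps have character r^k -> 2*cos(2*pi*j*k/8), reflections -> 0.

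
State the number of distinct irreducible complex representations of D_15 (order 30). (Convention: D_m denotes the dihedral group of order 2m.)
9

Explanation: The number of irreducible complex representations of a finite group equals its number of conjugacy classes. D_15 has 9 conjugacy classes ((n+3)/2 for n odd), so D_15 (order 30) has exactly 9 irreducible complex representations.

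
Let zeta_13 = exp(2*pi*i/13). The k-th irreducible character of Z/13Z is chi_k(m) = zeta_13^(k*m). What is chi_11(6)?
chi_11(6) = zeta_13^66 = exp(2*I*pi/13)

Working: chi_11(6) = zeta_13^(11*6) = zeta_13^66. Since zeta_13^13 = 1, this equals zeta_13^1 = exp(2*pi*i*1/13) = exp(2*I*pi/13).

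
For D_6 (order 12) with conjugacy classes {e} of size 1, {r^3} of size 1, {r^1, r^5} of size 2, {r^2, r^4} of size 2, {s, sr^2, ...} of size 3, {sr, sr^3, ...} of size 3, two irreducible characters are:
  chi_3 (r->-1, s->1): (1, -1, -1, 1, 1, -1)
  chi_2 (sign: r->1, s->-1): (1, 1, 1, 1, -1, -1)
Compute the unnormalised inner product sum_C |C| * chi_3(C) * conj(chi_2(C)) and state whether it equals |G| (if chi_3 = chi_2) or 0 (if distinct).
Sum = 0; so <chi_3, chi_2> = 0 (distinct irreducibles are orthogonal).

Details: Compute term by term over conjugacy classes (|C| * chi_3(C) * conj(chi_2(C))):
  1*(1)*conj(1) + 1*(-1)*conj(1) + 2*(-1)*conj(1) + 2*(1)*conj(1) + 3*(1)*conj(-1) + 3*(-1)*conj(-1)
  = (1) + (-1) + (-2) + (2) + (-3) + (3)
  = 0.
Dividing by |G| = 12 gives 0/12 = 0, matching the row-orthogonality relation <chi_3, chi_2> = [chi_3 = chi_2].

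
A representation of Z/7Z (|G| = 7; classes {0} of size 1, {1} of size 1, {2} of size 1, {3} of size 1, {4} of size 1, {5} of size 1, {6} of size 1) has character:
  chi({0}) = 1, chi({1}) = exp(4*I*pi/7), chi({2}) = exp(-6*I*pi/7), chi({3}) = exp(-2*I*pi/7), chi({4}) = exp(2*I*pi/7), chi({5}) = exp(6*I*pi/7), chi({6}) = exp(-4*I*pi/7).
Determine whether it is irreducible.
Irreducible: <chi, chi> = 1.

Derivation: <chi, chi> = (1/|G|) sum_C |C| * |chi(C)|^2 = (1/7)[1*|1|^2 + 1*|exp(4*I*pi/7)|^2 + 1*|exp(-6*I*pi/7)|^2 + 1*|exp(-2*I*pi/7)|^2 + 1*|exp(2*I*pi/7)|^2 + 1*|exp(6*I*pi/7)|^2 + 1*|exp(-4*I*pi/7)|^2]
  = (1/7)[(1) + (1) + (1) + (1) + (1) + (1) + (1)] = 7/7 = 1.
(Exp terms are combined using exp(i*s)*conj(exp(i*t)) = exp(i*(s-t)), and sums of them are collapsed using the identity that for every m > 1 the m distinct m-th roots of unity sum to 0, e.g. 1 + exp(2*I*pi/3) + exp(-2*I*pi/3) = 0.)
A character is irreducible iff <chi, chi> = 1, so this representation is irreducible.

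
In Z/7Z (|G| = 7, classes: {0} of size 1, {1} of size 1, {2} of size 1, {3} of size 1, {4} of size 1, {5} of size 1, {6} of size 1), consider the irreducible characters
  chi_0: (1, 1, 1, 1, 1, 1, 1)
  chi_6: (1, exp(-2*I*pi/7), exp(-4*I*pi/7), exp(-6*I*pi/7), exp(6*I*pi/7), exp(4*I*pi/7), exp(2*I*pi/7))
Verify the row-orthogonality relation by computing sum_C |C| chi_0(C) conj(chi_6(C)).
Sum = 0; so <chi_0, chi_6> = 0 (distinct irreducibles are orthogonal).

Proof sketch: Compute term by term over conjugacy classes (|C| * chi_0(C) * conj(chi_6(C))):
  1*(1)*conj(1) + 1*(1)*conj(exp(-2*I*pi/7)) + 1*(1)*conj(exp(-4*I*pi/7)) + 1*(1)*conj(exp(-6*I*pi/7)) + 1*(1)*conj(exp(6*I*pi/7)) + 1*(1)*conj(exp(4*I*pi/7)) + 1*(1)*conj(exp(2*I*pi/7))
  = (1) + (exp(2*I*pi/7)) + (exp(4*I*pi/7)) + (exp(6*I*pi/7)) + (exp(-6*I*pi/7)) + (exp(-4*I*pi/7)) + (exp(-2*I*pi/7))
  = 0.
(Exp terms are combined using exp(i*s)*conj(exp(i*t)) = exp(i*(s-t)), and sums of them are collapsed using the identity that for every m > 1 the m distinct m-th roots of unity sum to 0, e.g. 1 + exp(2*I*pi/3) + exp(-2*I*pi/3) = 0.)
Dividing by |G| = 7 gives 0/7 = 0, matching the row-orthogonality relation <chi_0, chi_6> = [chi_0 = chi_6].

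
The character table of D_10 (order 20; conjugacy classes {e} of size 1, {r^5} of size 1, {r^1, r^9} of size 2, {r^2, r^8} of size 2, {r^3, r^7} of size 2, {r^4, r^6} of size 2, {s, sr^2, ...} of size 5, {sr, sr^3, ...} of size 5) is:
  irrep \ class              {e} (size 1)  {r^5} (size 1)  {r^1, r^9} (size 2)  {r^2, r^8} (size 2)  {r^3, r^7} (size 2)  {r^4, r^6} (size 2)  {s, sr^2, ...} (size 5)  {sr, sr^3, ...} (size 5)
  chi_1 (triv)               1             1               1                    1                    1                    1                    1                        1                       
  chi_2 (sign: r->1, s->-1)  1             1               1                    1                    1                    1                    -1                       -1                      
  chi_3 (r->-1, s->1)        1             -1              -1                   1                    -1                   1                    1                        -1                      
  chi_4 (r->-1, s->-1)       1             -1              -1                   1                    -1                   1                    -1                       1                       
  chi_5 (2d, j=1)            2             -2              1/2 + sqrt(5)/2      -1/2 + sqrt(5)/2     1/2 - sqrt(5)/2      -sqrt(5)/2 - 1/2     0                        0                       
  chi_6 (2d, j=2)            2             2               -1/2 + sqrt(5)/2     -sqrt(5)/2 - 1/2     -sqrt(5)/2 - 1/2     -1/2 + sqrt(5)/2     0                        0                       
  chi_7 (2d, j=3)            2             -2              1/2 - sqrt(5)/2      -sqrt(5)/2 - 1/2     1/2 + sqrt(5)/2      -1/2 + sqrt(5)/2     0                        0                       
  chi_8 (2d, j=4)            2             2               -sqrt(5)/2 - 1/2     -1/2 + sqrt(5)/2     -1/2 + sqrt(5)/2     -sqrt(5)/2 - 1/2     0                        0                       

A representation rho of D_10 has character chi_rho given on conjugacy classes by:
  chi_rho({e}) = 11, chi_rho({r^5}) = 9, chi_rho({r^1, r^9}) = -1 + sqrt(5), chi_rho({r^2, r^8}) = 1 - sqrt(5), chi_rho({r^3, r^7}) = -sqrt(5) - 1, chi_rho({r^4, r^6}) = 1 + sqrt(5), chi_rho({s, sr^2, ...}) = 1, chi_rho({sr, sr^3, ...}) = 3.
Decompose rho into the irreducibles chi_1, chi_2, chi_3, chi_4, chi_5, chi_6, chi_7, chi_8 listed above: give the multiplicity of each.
Multiplicities: chi_1: 2, chi_2: 0, chi_3: 0, chi_4: 1, chi_5: 0, chi_6: 3, chi_7: 0, chi_8: 1.

Explanation: Use <chi_rho, chi> = (1/|G|) sum_C |C| * chi_rho(C) * conj(chi(C)) with |G| = 20 for each irreducible chi in the table:
  <chi_rho, chi_1> = (1/20)[1*(11)*conj(1) + 1*(9)*conj(1) + 2*(-1 + sqrt(5))*conj(1) + 2*(1 - sqrt(5))*conj(1) + 2*(-sqrt(5) - 1)*conj(1) + 2*(1 + sqrt(5))*conj(1) + 5*(1)*conj(1) + 5*(3)*conj(1)]
      = (1/20)[(11) + (9) + (-2 + 2*sqrt(5)) + (2 - 2*sqrt(5)) + (-2*sqrt(5) - 2) + (2 + 2*sqrt(5)) + (5) + (15)] = 40/20 = 2
  <chi_rho, chi_2> = (1/20)[1*(11)*conj(1) + 1*(9)*conj(1) + 2*(-1 + sqrt(5))*conj(1) + 2*(1 - sqrt(5))*conj(1) + 2*(-sqrt(5) - 1)*conj(1) + 2*(1 + sqrt(5))*conj(1) + 5*(1)*conj(-1) + 5*(3)*conj(-1)]
      = (1/20)[(11) + (9) + (-2 + 2*sqrt(5)) + (2 - 2*sqrt(5)) + (-2*sqrt(5) - 2) + (2 + 2*sqrt(5)) + (-5) + (-15)] = 0/20 = 0
  <chi_rho, chi_3> = (1/20)[1*(11)*conj(1) + 1*(9)*conj(-1) + 2*(-1 + sqrt(5))*conj(-1) + 2*(1 - sqrt(5))*conj(1) + 2*(-sqrt(5) - 1)*conj(-1) + 2*(1 + sqrt(5))*conj(1) + 5*(1)*conj(1) + 5*(3)*conj(-1)]
      = (1/20)[(11) + (-9) + (2 - 2*sqrt(5)) + (2 - 2*sqrt(5)) + (2 + 2*sqrt(5)) + (2 + 2*sqrt(5)) + (5) + (-15)] = 0/20 = 0
  <chi_rho, chi_4> = (1/20)[1*(11)*conj(1) + 1*(9)*conj(-1) + 2*(-1 + sqrt(5))*conj(-1) + 2*(1 - sqrt(5))*conj(1) + 2*(-sqrt(5) - 1)*conj(-1) + 2*(1 + sqrt(5))*conj(1) + 5*(1)*conj(-1) + 5*(3)*conj(1)]
      = (1/20)[(11) + (-9) + (2 - 2*sqrt(5)) + (2 - 2*sqrt(5)) + (2 + 2*sqrt(5)) + (2 + 2*sqrt(5)) + (-5) + (15)] = 20/20 = 1
  <chi_rho, chi_5> = (1/20)[1*(11)*conj(2) + 1*(9)*conj(-2) + 2*(-1 + sqrt(5))*conj(1/2 + sqrt(5)/2) + 2*(1 - sqrt(5))*conj(-1/2 + sqrt(5)/2) + 2*(-sqrt(5) - 1)*conj(1/2 - sqrt(5)/2) + 2*(1 + sqrt(5))*conj(-sqrt(5)/2 - 1/2) + 5*(1)*conj(0) + 5*(3)*conj(0)]
      = (1/20)[(22) + (-18) + (4) + (-6 + 2*sqrt(5)) + (4) + (-6 - 2*sqrt(5)) + (0) + (0)] = 0/20 = 0
  <chi_rho, chi_6> = (1/20)[1*(11)*conj(2) + 1*(9)*conj(2) + 2*(-1 + sqrt(5))*conj(-1/2 + sqrt(5)/2) + 2*(1 - sqrt(5))*conj(-sqrt(5)/2 - 1/2) + 2*(-sqrt(5) - 1)*conj(-sqrt(5)/2 - 1/2) + 2*(1 + sqrt(5))*conj(-1/2 + sqrt(5)/2) + 5*(1)*conj(0) + 5*(3)*conj(0)]
      = (1/20)[(22) + (18) + (6 - 2*sqrt(5)) + (4) + (2*sqrt(5) + 6) + (4) + (0) + (0)] = 60/20 = 3
  <chi_rho, chi_7> = (1/20)[1*(11)*conj(2) + 1*(9)*conj(-2) + 2*(-1 + sqrt(5))*conj(1/2 - sqrt(5)/2) + 2*(1 - sqrt(5))*conj(-sqrt(5)/2 - 1/2) + 2*(-sqrt(5) - 1)*conj(1/2 + sqrt(5)/2) + 2*(1 + sqrt(5))*conj(-1/2 + sqrt(5)/2) + 5*(1)*conj(0) + 5*(3)*conj(0)]
      = (1/20)[(22) + (-18) + (-6 + 2*sqrt(5)) + (4) + (-6 - 2*sqrt(5)) + (4) + (0) + (0)] = 0/20 = 0
  <chi_rho, chi_8> = (1/20)[1*(11)*conj(2) + 1*(9)*conj(2) + 2*(-1 + sqrt(5))*conj(-sqrt(5)/2 - 1/2) + 2*(1 - sqrt(5))*conj(-1/2 + sqrt(5)/2) + 2*(-sqrt(5) - 1)*conj(-1/2 + sqrt(5)/2) + 2*(1 + sqrt(5))*conj(-sqrt(5)/2 - 1/2) + 5*(1)*conj(0) + 5*(3)*conj(0)]
      = (1/20)[(22) + (18) + (-4) + (-6 + 2*sqrt(5)) + (-4) + (-6 - 2*sqrt(5)) + (0) + (0)] = 20/20 = 1
Dimension check: dim(rho) = sum (mult * dim) = 2*1 + 0*1 + 0*1 + 1*1 + 0*2 + 3*2 + 0*2 + 1*2 = 11 = chi_rho(e) = 11.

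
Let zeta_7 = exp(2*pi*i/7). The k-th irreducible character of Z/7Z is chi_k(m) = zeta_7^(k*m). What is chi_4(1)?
chi_4(1) = zeta_7^4 = exp(-6*I*pi/7)

Solution. chi_4(1) = zeta_7^(4*1) = zeta_7^4. Since zeta_7^7 = 1, this equals zeta_7^4 = exp(2*pi*i*4/7) = exp(-6*I*pi/7).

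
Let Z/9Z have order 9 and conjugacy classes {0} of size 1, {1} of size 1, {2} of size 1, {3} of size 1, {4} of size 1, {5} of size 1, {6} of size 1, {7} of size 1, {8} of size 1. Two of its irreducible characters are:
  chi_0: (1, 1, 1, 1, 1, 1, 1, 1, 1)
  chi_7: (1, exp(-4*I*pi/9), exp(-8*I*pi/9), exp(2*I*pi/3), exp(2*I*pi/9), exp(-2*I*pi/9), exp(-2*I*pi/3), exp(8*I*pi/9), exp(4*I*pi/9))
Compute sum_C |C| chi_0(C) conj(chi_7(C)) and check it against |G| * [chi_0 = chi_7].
Sum = 0; so <chi_0, chi_7> = 0 (distinct irreducibles are orthogonal).

Working: Compute term by term over conjugacy classes (|C| * chi_0(C) * conj(chi_7(C))):
  1*(1)*conj(1) + 1*(1)*conj(exp(-4*I*pi/9)) + 1*(1)*conj(exp(-8*I*pi/9)) + 1*(1)*conj(exp(2*I*pi/3)) + 1*(1)*conj(exp(2*I*pi/9)) + 1*(1)*conj(exp(-2*I*pi/9)) + 1*(1)*conj(exp(-2*I*pi/3)) + 1*(1)*conj(exp(8*I*pi/9)) + 1*(1)*conj(exp(4*I*pi/9))
  = (1) + (exp(4*I*pi/9)) + (exp(8*I*pi/9)) + (exp(-2*I*pi/3)) + (exp(-2*I*pi/9)) + (exp(2*I*pi/9)) + (exp(2*I*pi/3)) + (exp(-8*I*pi/9)) + (exp(-4*I*pi/9))
  = 0.
(Exp terms are combined using exp(i*s)*conj(exp(i*t)) = exp(i*(s-t)), and sums of them are collapsed using the identity that for every m > 1 the m distinct m-th roots of unity sum to 0, e.g. 1 + exp(2*I*pi/3) + exp(-2*I*pi/3) = 0.)
Dividing by |G| = 9 gives 0/9 = 0, matching the row-orthogonality relation <chi_0, chi_7> = [chi_0 = chi_7].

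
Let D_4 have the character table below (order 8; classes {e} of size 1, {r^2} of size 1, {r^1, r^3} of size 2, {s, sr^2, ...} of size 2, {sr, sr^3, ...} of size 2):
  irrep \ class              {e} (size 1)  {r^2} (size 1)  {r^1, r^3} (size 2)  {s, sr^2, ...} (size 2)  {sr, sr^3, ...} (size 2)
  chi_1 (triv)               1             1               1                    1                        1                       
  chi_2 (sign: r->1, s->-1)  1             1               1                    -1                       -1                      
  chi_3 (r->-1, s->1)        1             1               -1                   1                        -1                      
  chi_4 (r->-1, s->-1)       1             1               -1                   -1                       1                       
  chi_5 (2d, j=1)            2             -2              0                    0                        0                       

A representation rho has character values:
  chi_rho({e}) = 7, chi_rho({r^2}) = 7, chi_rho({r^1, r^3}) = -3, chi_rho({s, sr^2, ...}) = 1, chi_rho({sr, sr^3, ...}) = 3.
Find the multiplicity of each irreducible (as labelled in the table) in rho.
Multiplicities: chi_1: 2, chi_2: 0, chi_3: 2, chi_4: 3, chi_5: 0.

Reasoning: Use <chi_rho, chi> = (1/|G|) sum_C |C| * chi_rho(C) * conj(chi(C)) with |G| = 8 for each irreducible chi in the table:
  <chi_rho, chi_1> = (1/8)[1*(7)*conj(1) + 1*(7)*conj(1) + 2*(-3)*conj(1) + 2*(1)*conj(1) + 2*(3)*conj(1)]
      = (1/8)[(7) + (7) + (-6) + (2) + (6)] = 16/8 = 2
  <chi_rho, chi_2> = (1/8)[1*(7)*conj(1) + 1*(7)*conj(1) + 2*(-3)*conj(1) + 2*(1)*conj(-1) + 2*(3)*conj(-1)]
      = (1/8)[(7) + (7) + (-6) + (-2) + (-6)] = 0/8 = 0
  <chi_rho, chi_3> = (1/8)[1*(7)*conj(1) + 1*(7)*conj(1) + 2*(-3)*conj(-1) + 2*(1)*conj(1) + 2*(3)*conj(-1)]
      = (1/8)[(7) + (7) + (6) + (2) + (-6)] = 16/8 = 2
  <chi_rho, chi_4> = (1/8)[1*(7)*conj(1) + 1*(7)*conj(1) + 2*(-3)*conj(-1) + 2*(1)*conj(-1) + 2*(3)*conj(1)]
      = (1/8)[(7) + (7) + (6) + (-2) + (6)] = 24/8 = 3
  <chi_rho, chi_5> = (1/8)[1*(7)*conj(2) + 1*(7)*conj(-2) + 2*(-3)*conj(0) + 2*(1)*conj(0) + 2*(3)*conj(0)]
      = (1/8)[(14) + (-14) + (0) + (0) + (0)] = 0/8 = 0
Dimension check: dim(rho) = sum (mult * dim) = 2*1 + 0*1 + 2*1 + 3*1 + 0*2 = 7 = chi_rho(e) = 7.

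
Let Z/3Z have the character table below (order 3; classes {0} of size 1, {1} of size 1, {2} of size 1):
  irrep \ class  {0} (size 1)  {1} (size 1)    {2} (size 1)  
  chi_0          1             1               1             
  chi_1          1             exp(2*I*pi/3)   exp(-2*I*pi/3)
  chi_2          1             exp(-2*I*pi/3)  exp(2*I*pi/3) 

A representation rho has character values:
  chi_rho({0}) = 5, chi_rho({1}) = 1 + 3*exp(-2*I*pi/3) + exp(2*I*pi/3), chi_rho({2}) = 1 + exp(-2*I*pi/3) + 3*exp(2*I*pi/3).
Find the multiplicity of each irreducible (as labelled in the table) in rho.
Multiplicities: chi_0: 1, chi_1: 1, chi_2: 3.

Reasoning: Use <chi_rho, chi> = (1/|G|) sum_C |C| * chi_rho(C) * conj(chi(C)) with |G| = 3 for each irreducible chi in the table:
  <chi_rho, chi_0> = (1/3)[1*(5)*conj(1) + 1*(1 + 3*exp(-2*I*pi/3) + exp(2*I*pi/3))*conj(1) + 1*(1 + exp(-2*I*pi/3) + 3*exp(2*I*pi/3))*conj(1)]
      = (1/3)[(5) + (1 + 3*exp(-2*I*pi/3) + exp(2*I*pi/3)) + (1 + exp(-2*I*pi/3) + 3*exp(2*I*pi/3))] = 3/3 = 1
  <chi_rho, chi_1> = (1/3)[1*(5)*conj(1) + 1*(1 + 3*exp(-2*I*pi/3) + exp(2*I*pi/3))*conj(exp(2*I*pi/3)) + 1*(1 + exp(-2*I*pi/3) + 3*exp(2*I*pi/3))*conj(exp(-2*I*pi/3))]
      = (1/3)[(5) + (1 + exp(-2*I*pi/3) + 3*exp(2*I*pi/3)) + (1 + 3*exp(-2*I*pi/3) + exp(2*I*pi/3))] = 3/3 = 1
  <chi_rho, chi_2> = (1/3)[1*(5)*conj(1) + 1*(1 + 3*exp(-2*I*pi/3) + exp(2*I*pi/3))*conj(exp(-2*I*pi/3)) + 1*(1 + exp(-2*I*pi/3) + 3*exp(2*I*pi/3))*conj(exp(2*I*pi/3))]
      = (1/3)[(5) + (2) + (2)] = 9/3 = 3
(Exp terms are combined using exp(i*s)*conj(exp(i*t)) = exp(i*(s-t)), and sums of them are collapsed using the identity that for every m > 1 the m distinct m-th roots of unity sum to 0, e.g. 1 + exp(2*I*pi/3) + exp(-2*I*pi/3) = 0.)
Dimension check: dim(rho) = sum (mult * dim) = 1*1 + 1*1 + 3*1 = 5 = chi_rho(e) = 5.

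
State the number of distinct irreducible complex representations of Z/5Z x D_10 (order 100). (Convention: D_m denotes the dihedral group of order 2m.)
40

The number of irreducible complex representations of a finite group equals its number of conjugacy classes. For a direct product, #classes(G x H) = #classes(G) * #classes(H). Z/5Z has 5 classes (abelian), D_10 has 8 classes, so 5 * 8 = 40, so Z/5Z x D_10 (order 100) has exactly 40 irreducible complex representations.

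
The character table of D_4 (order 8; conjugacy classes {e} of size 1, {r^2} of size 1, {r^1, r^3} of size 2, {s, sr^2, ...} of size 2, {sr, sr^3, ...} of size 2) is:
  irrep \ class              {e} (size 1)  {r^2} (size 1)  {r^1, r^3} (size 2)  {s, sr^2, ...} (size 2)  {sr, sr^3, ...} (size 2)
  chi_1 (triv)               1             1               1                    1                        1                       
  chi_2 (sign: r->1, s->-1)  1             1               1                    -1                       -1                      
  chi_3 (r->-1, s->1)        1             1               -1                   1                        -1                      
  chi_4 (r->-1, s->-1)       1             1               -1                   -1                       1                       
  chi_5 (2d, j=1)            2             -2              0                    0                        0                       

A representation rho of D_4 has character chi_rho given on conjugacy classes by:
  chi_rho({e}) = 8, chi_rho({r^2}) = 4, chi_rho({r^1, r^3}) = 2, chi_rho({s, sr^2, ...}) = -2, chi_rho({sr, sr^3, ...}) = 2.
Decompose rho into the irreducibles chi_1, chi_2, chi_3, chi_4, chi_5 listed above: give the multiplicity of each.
Multiplicities: chi_1: 2, chi_2: 2, chi_3: 0, chi_4: 2, chi_5: 1.

Working: Use <chi_rho, chi> = (1/|G|) sum_C |C| * chi_rho(C) * conj(chi(C)) with |G| = 8 for each irreducible chi in the table:
  <chi_rho, chi_1> = (1/8)[1*(8)*conj(1) + 1*(4)*conj(1) + 2*(2)*conj(1) + 2*(-2)*conj(1) + 2*(2)*conj(1)]
      = (1/8)[(8) + (4) + (4) + (-4) + (4)] = 16/8 = 2
  <chi_rho, chi_2> = (1/8)[1*(8)*conj(1) + 1*(4)*conj(1) + 2*(2)*conj(1) + 2*(-2)*conj(-1) + 2*(2)*conj(-1)]
      = (1/8)[(8) + (4) + (4) + (4) + (-4)] = 16/8 = 2
  <chi_rho, chi_3> = (1/8)[1*(8)*conj(1) + 1*(4)*conj(1) + 2*(2)*conj(-1) + 2*(-2)*conj(1) + 2*(2)*conj(-1)]
      = (1/8)[(8) + (4) + (-4) + (-4) + (-4)] = 0/8 = 0
  <chi_rho, chi_4> = (1/8)[1*(8)*conj(1) + 1*(4)*conj(1) + 2*(2)*conj(-1) + 2*(-2)*conj(-1) + 2*(2)*conj(1)]
      = (1/8)[(8) + (4) + (-4) + (4) + (4)] = 16/8 = 2
  <chi_rho, chi_5> = (1/8)[1*(8)*conj(2) + 1*(4)*conj(-2) + 2*(2)*conj(0) + 2*(-2)*conj(0) + 2*(2)*conj(0)]
      = (1/8)[(16) + (-8) + (0) + (0) + (0)] = 8/8 = 1
Dimension check: dim(rho) = sum (mult * dim) = 2*1 + 2*1 + 0*1 + 2*1 + 1*2 = 8 = chi_rho(e) = 8.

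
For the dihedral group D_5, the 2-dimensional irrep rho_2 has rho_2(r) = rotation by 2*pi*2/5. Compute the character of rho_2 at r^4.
chi_{rho_2}(r^4) = 2*cos(2*pi*2*4/5) = -sqrt(5)/2 - 1/2

rho_2(r^4) is rotation by angle 2*pi*2*4/5, whose trace is 2*cos(2*pi*2*4/5) = -sqrt(5)/2 - 1/2.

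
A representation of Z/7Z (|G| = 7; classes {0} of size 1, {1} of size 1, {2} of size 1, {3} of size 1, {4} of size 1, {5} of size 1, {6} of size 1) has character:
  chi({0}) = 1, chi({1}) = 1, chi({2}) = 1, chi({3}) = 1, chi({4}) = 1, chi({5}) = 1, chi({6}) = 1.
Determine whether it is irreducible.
Irreducible: <chi, chi> = 1.

Working: <chi, chi> = (1/|G|) sum_C |C| * |chi(C)|^2 = (1/7)[1*|1|^2 + 1*|1|^2 + 1*|1|^2 + 1*|1|^2 + 1*|1|^2 + 1*|1|^2 + 1*|1|^2]
  = (1/7)[(1) + (1) + (1) + (1) + (1) + (1) + (1)] = 7/7 = 1.
(Exp terms are combined using exp(i*s)*conj(exp(i*t)) = exp(i*(s-t)), and sums of them are collapsed using the identity that for every m > 1 the m distinct m-th roots of unity sum to 0, e.g. 1 + exp(2*I*pi/3) + exp(-2*I*pi/3) = 0.)
A character is irreducible iff <chi, chi> = 1, so this representation is irreducible.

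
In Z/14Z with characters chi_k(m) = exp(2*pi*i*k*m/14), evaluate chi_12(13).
chi_12(13) = zeta_14^156 = exp(2*I*pi/7)

Justification: chi_12(13) = zeta_14^(12*13) = zeta_14^156. Since zeta_14^14 = 1, this equals zeta_14^2 = exp(2*pi*i*2/14) = exp(2*I*pi/7).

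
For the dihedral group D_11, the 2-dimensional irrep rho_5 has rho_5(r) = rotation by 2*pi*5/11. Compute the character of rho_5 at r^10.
chi_{rho_5}(r^10) = 2*cos(2*pi*5*10/11) = -2*cos(pi/11)

Justification: rho_5(r^10) is rotation by angle 2*pi*5*10/11, whose trace is 2*cos(2*pi*5*10/11) = -2*cos(pi/11).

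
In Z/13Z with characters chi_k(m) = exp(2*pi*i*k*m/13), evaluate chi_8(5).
chi_8(5) = zeta_13^40 = exp(2*I*pi/13)

Solution. chi_8(5) = zeta_13^(8*5) = zeta_13^40. Since zeta_13^13 = 1, this equals zeta_13^1 = exp(2*pi*i*1/13) = exp(2*I*pi/13).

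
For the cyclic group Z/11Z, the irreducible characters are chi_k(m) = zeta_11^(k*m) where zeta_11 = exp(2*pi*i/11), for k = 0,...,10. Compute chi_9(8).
chi_9(8) = zeta_11^72 = exp(-10*I*pi/11)

Justification: chi_9(8) = zeta_11^(9*8) = zeta_11^72. Since zeta_11^11 = 1, this equals zeta_11^6 = exp(2*pi*i*6/11) = exp(-10*I*pi/11).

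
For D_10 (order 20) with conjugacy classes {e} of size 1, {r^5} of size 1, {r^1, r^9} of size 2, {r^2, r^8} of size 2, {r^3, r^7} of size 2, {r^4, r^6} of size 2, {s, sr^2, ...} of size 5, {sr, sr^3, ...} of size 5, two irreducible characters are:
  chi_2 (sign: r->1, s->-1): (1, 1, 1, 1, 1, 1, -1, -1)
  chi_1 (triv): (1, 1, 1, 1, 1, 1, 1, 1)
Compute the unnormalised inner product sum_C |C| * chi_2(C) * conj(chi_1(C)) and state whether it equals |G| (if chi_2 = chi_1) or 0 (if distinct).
Sum = 0; so <chi_2, chi_1> = 0 (distinct irreducibles are orthogonal).

Why: Compute term by term over conjugacy classes (|C| * chi_2(C) * conj(chi_1(C))):
  1*(1)*conj(1) + 1*(1)*conj(1) + 2*(1)*conj(1) + 2*(1)*conj(1) + 2*(1)*conj(1) + 2*(1)*conj(1) + 5*(-1)*conj(1) + 5*(-1)*conj(1)
  = (1) + (1) + (2) + (2) + (2) + (2) + (-5) + (-5)
  = 0.
Dividing by |G| = 20 gives 0/20 = 0, matching the row-orthogonality relation <chi_2, chi_1> = [chi_2 = chi_1].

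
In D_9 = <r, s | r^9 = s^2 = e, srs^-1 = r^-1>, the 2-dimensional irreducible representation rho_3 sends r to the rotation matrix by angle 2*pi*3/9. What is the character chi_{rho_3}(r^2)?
chi_{rho_3}(r^2) = 2*cos(2*pi*3*2/9) = -1

Argument: rho_3(r^2) is rotation by angle 2*pi*3*2/9, whose trace is 2*cos(2*pi*3*2/9) = -1.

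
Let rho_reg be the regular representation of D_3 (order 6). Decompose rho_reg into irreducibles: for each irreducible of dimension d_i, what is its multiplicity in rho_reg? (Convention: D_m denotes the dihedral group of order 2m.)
Each irreducible V_i of dimension d_i appears with multiplicity d_i, i.e. rho_reg = (direct sum over all irreducibles V_i) d_i V_i. The irreducible dimensions for D_3 are 1, 1, 2: 2 irreducibles of dimension 1, each with multiplicity 1; 1 irreducible of dimension 2, with multiplicity 2. Total dimension 2*1*1 + 1*2*2 = 6 = |G|.

Solution. General theorem: in the regular representation of a finite group G, each irreducible appears with multiplicity equal to its dimension. Check: dim(rho_reg) = sum d_i^2 = 1 + 1 + 4 = 6 = |G|.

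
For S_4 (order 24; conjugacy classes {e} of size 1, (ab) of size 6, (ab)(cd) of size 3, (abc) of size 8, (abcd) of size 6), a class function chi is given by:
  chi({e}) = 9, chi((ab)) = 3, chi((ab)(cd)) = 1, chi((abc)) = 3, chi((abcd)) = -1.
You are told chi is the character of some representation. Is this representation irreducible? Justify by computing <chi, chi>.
Not irreducible (reducible): <chi, chi> = 9 > 1.

<chi, chi> = (1/|G|) sum_C |C| * |chi(C)|^2 = (1/24)[1*|9|^2 + 6*|3|^2 + 3*|1|^2 + 8*|3|^2 + 6*|-1|^2]
  = (1/24)[(81) + (54) + (3) + (72) + (6)] = 216/24 = 9.
A character is irreducible iff <chi, chi> = 1, so this representation is reducible.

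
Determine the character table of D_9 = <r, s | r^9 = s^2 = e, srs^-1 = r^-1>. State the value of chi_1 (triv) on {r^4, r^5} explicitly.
Conjugacy classes: {e} of size 1, {r^1, r^8} of size 2, {r^2, r^7} of size 2, {r^3, r^6} of size 2, {r^4, r^5} of size 2, {s, sr, ..., sr^8} of size 9.
Character table:
  irrep \ class              {e} (size 1)  {r^1, r^8} (size 2)  {r^2, r^7} (size 2)  {r^3, r^6} (size 2)  {r^4, r^5} (size 2)  {s, sr, ..., sr^8} (size 9)
  chi_1 (triv)               1             1                    1                    1                    1                    1                          
  chi_2 (sign: r->1, s->-1)  1             1                    1                    1                    1                    -1                         
  chi_3 (2d, j=1)            2             2*cos(2*pi/9)        2*cos(4*pi/9)        -1                   -2*cos(pi/9)         0                          
  chi_4 (2d, j=2)            2             2*cos(4*pi/9)        -2*cos(pi/9)         -1                   2*cos(2*pi/9)        0                          
  chi_5 (2d, j=3)            2             -1                   -1                   2                    -1                   0                          
  chi_6 (2d, j=4)            2             -2*cos(pi/9)         2*cos(2*pi/9)        -1                   2*cos(4*pi/9)        0                          

Spot check: chi_1 (triv) on {r^4, r^5} = 1.

Derivation: D_9 has order 2*9 = 18 with 6 conjugacy classes, hence 6 irreducibles. Sum of squared dims 1 + 1 + 4 + 4 + 4 + 4 = 18 = |G|. Linear characters come from the abelianisation; the 2-dimensional irreps have character r^k -> 2*cos(2*pi*j*k/9), reflections -> 0.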